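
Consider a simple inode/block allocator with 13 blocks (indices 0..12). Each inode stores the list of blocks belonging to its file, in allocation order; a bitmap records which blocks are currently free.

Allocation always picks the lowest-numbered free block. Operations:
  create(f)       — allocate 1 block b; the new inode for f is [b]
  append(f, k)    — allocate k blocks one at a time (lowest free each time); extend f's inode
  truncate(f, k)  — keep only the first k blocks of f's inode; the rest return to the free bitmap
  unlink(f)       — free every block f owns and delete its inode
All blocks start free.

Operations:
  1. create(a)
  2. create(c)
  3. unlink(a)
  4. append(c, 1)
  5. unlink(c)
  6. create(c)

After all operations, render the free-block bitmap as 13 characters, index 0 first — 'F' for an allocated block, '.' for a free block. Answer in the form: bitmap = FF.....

bitmap = F............

[1] create(a) — a=0 (map F............)
[2] create(c) — a=0 c=1 (map FF...........)
[3] unlink(a) — c=1 (map .F...........)
[4] append(c, 1) — c=1,0 (map FF...........)
[5] unlink(c) —  (map .............)
[6] create(c) — c=0 (map F............)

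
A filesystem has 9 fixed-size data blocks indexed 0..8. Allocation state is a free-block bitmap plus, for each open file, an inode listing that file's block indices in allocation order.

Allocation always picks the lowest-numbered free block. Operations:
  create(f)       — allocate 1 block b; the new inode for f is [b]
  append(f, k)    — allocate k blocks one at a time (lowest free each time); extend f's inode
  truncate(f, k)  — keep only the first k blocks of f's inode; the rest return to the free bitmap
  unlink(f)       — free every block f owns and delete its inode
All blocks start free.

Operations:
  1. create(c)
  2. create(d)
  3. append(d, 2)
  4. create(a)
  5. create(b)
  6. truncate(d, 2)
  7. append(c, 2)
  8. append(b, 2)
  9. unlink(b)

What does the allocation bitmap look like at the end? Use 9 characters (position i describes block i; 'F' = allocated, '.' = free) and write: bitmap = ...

bitmap = FFFFF.F..

create(c): bitmap=F........ | c=[0]
create(d): bitmap=FF....... | c=[0] d=[1]
append(d, 2): bitmap=FFFF..... | c=[0] d=[1, 2, 3]
create(a): bitmap=FFFFF.... | a=[4] c=[0] d=[1, 2, 3]
create(b): bitmap=FFFFFF... | a=[4] b=[5] c=[0] d=[1, 2, 3]
truncate(d, 2): bitmap=FFF.FF... | a=[4] b=[5] c=[0] d=[1, 2]
append(c, 2): bitmap=FFFFFFF.. | a=[4] b=[5] c=[0, 3, 6] d=[1, 2]
append(b, 2): bitmap=FFFFFFFFF | a=[4] b=[5, 7, 8] c=[0, 3, 6] d=[1, 2]
unlink(b): bitmap=FFFFF.F.. | a=[4] c=[0, 3, 6] d=[1, 2]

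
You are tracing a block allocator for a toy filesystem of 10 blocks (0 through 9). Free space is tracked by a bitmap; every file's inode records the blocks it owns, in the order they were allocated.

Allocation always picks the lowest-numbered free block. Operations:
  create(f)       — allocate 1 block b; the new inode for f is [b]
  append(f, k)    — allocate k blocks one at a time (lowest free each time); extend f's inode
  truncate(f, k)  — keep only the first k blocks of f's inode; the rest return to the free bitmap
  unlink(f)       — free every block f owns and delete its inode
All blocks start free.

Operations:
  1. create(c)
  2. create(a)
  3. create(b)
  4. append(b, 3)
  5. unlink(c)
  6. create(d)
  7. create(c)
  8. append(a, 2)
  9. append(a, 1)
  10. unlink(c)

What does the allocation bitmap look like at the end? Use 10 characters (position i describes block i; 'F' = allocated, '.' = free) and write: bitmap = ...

bitmap = FFFFFF.FFF

after create(c) → c:[0]  free=[F.........]
after create(a) → a:[1], c:[0]  free=[FF........]
after create(b) → a:[1], b:[2], c:[0]  free=[FFF.......]
after append(b, 3) → a:[1], b:[2, 3, 4, 5], c:[0]  free=[FFFFFF....]
after unlink(c) → a:[1], b:[2, 3, 4, 5]  free=[.FFFFF....]
after create(d) → a:[1], b:[2, 3, 4, 5], d:[0]  free=[FFFFFF....]
after create(c) → a:[1], b:[2, 3, 4, 5], c:[6], d:[0]  free=[FFFFFFF...]
after append(a, 2) → a:[1, 7, 8], b:[2, 3, 4, 5], c:[6], d:[0]  free=[FFFFFFFFF.]
after append(a, 1) → a:[1, 7, 8, 9], b:[2, 3, 4, 5], c:[6], d:[0]  free=[FFFFFFFFFF]
after unlink(c) → a:[1, 7, 8, 9], b:[2, 3, 4, 5], d:[0]  free=[FFFFFF.FFF]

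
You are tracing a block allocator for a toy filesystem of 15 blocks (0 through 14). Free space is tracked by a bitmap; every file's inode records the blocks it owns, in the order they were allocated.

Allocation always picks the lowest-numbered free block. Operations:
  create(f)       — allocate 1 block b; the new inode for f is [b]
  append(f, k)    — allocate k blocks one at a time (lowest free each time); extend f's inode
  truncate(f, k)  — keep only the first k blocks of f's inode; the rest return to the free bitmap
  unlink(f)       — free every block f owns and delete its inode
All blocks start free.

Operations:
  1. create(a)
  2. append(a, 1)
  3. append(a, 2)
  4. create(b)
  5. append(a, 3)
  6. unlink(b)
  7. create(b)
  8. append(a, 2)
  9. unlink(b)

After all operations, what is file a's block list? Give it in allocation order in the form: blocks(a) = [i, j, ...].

blocks(a) = [0, 1, 2, 3, 5, 6, 7, 8, 9]

create(a): bitmap=F.............. | a=[0]
append(a, 1): bitmap=FF............. | a=[0, 1]
append(a, 2): bitmap=FFFF........... | a=[0, 1, 2, 3]
create(b): bitmap=FFFFF.......... | a=[0, 1, 2, 3] b=[4]
append(a, 3): bitmap=FFFFFFFF....... | a=[0, 1, 2, 3, 5, 6, 7] b=[4]
unlink(b): bitmap=FFFF.FFF....... | a=[0, 1, 2, 3, 5, 6, 7]
create(b): bitmap=FFFFFFFF....... | a=[0, 1, 2, 3, 5, 6, 7] b=[4]
append(a, 2): bitmap=FFFFFFFFFF..... | a=[0, 1, 2, 3, 5, 6, 7, 8, 9] b=[4]
unlink(b): bitmap=FFFF.FFFFF..... | a=[0, 1, 2, 3, 5, 6, 7, 8, 9]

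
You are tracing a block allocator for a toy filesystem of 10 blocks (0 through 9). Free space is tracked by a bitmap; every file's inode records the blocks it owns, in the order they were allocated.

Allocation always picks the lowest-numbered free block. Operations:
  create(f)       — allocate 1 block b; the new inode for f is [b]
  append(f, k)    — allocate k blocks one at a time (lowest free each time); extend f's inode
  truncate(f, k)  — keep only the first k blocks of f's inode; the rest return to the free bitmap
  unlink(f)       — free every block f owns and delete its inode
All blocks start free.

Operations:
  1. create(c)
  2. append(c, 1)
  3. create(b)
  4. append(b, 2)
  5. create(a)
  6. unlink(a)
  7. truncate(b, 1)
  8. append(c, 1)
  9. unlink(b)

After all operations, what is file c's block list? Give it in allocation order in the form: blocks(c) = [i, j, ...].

[1] create(c) — c=0 (map F.........)
[2] append(c, 1) — c=0,1 (map FF........)
[3] create(b) — b=2 c=0,1 (map FFF.......)
[4] append(b, 2) — b=2,3,4 c=0,1 (map FFFFF.....)
[5] create(a) — a=5 b=2,3,4 c=0,1 (map FFFFFF....)
[6] unlink(a) — b=2,3,4 c=0,1 (map FFFFF.....)
[7] truncate(b, 1) — b=2 c=0,1 (map FFF.......)
[8] append(c, 1) — b=2 c=0,1,3 (map FFFF......)
[9] unlink(b) — c=0,1,3 (map FF.F......)

blocks(c) = [0, 1, 3]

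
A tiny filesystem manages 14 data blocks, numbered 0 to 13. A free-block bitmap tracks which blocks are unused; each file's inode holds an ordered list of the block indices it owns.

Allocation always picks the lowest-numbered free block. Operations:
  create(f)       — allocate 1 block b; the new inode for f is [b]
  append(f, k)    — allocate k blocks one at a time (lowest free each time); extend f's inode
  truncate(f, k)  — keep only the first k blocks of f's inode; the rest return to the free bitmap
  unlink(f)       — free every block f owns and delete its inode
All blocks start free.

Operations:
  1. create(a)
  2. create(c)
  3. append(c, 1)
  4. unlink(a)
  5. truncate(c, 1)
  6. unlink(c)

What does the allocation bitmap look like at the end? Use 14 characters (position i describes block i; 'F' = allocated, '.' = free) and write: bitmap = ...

after create(a) → a:[0]  free=[F.............]
after create(c) → a:[0], c:[1]  free=[FF............]
after append(c, 1) → a:[0], c:[1, 2]  free=[FFF...........]
after unlink(a) → c:[1, 2]  free=[.FF...........]
after truncate(c, 1) → c:[1]  free=[.F............]
after unlink(c) →   free=[..............]

bitmap = ..............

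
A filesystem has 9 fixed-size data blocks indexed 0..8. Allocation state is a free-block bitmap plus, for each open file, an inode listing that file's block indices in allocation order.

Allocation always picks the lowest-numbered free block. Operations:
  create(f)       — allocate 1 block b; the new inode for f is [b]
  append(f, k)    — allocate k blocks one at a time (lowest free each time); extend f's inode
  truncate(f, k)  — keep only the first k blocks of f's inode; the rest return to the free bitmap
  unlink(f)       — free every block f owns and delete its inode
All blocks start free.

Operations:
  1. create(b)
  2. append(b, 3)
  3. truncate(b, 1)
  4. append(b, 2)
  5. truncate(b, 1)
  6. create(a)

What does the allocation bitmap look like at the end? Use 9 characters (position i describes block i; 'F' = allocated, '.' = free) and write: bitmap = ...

after create(b) → b:[0]  free=[F........]
after append(b, 3) → b:[0, 1, 2, 3]  free=[FFFF.....]
after truncate(b, 1) → b:[0]  free=[F........]
after append(b, 2) → b:[0, 1, 2]  free=[FFF......]
after truncate(b, 1) → b:[0]  free=[F........]
after create(a) → a:[1], b:[0]  free=[FF.......]

bitmap = FF.......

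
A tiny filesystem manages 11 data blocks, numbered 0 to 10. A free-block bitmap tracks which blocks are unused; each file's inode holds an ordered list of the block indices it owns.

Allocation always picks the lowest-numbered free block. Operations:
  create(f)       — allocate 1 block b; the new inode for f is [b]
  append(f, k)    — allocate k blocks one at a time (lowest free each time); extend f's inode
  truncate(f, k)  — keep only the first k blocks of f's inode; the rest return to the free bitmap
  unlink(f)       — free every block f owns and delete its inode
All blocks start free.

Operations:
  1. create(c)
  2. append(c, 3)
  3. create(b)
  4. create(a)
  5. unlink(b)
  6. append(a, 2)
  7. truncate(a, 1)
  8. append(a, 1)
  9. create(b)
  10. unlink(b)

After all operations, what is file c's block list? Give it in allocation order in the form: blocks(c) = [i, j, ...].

blocks(c) = [0, 1, 2, 3]

[1] create(c) — c=0 (map F..........)
[2] append(c, 3) — c=0,1,2,3 (map FFFF.......)
[3] create(b) — b=4 c=0,1,2,3 (map FFFFF......)
[4] create(a) — a=5 b=4 c=0,1,2,3 (map FFFFFF.....)
[5] unlink(b) — a=5 c=0,1,2,3 (map FFFF.F.....)
[6] append(a, 2) — a=5,4,6 c=0,1,2,3 (map FFFFFFF....)
[7] truncate(a, 1) — a=5 c=0,1,2,3 (map FFFF.F.....)
[8] append(a, 1) — a=5,4 c=0,1,2,3 (map FFFFFF.....)
[9] create(b) — a=5,4 b=6 c=0,1,2,3 (map FFFFFFF....)
[10] unlink(b) — a=5,4 c=0,1,2,3 (map FFFFFF.....)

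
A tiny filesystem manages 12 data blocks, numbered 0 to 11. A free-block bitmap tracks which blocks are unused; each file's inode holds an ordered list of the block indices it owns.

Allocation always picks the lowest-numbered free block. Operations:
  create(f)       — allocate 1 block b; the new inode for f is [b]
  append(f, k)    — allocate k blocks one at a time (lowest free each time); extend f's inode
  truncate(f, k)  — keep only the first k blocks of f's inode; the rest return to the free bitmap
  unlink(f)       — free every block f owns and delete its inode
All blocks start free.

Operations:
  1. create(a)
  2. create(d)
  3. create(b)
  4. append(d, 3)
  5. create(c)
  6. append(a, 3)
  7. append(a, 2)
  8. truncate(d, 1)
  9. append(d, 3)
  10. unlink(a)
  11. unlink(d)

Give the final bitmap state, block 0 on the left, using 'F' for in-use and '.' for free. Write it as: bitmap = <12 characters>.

bitmap = ..F...F.....

  1. create(a)  ⇒  F...........  {a→[0]}
  2. create(d)  ⇒  FF..........  {a→[0]; d→[1]}
  3. create(b)  ⇒  FFF.........  {a→[0]; b→[2]; d→[1]}
  4. append(d, 3)  ⇒  FFFFFF......  {a→[0]; b→[2]; d→[1, 3, 4, 5]}
  5. create(c)  ⇒  FFFFFFF.....  {a→[0]; b→[2]; c→[6]; d→[1, 3, 4, 5]}
  6. append(a, 3)  ⇒  FFFFFFFFFF..  {a→[0, 7, 8, 9]; b→[2]; c→[6]; d→[1, 3, 4, 5]}
  7. append(a, 2)  ⇒  FFFFFFFFFFFF  {a→[0, 7, 8, 9, 10, 11]; b→[2]; c→[6]; d→[1, 3, 4, 5]}
  8. truncate(d, 1)  ⇒  FFF...FFFFFF  {a→[0, 7, 8, 9, 10, 11]; b→[2]; c→[6]; d→[1]}
  9. append(d, 3)  ⇒  FFFFFFFFFFFF  {a→[0, 7, 8, 9, 10, 11]; b→[2]; c→[6]; d→[1, 3, 4, 5]}
  10. unlink(a)  ⇒  .FFFFFF.....  {b→[2]; c→[6]; d→[1, 3, 4, 5]}
  11. unlink(d)  ⇒  ..F...F.....  {b→[2]; c→[6]}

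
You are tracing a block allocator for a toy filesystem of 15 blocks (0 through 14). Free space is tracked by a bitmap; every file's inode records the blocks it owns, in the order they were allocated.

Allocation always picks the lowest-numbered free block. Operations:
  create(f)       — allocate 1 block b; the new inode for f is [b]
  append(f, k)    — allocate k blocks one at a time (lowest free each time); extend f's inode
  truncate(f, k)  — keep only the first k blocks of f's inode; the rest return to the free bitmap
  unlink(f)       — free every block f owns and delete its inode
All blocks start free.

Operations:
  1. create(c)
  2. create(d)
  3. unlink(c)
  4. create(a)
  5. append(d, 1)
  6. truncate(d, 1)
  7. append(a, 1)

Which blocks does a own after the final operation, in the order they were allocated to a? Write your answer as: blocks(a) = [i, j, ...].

after create(c) → c:[0]  free=[F..............]
after create(d) → c:[0], d:[1]  free=[FF.............]
after unlink(c) → d:[1]  free=[.F.............]
after create(a) → a:[0], d:[1]  free=[FF.............]
after append(d, 1) → a:[0], d:[1, 2]  free=[FFF............]
after truncate(d, 1) → a:[0], d:[1]  free=[FF.............]
after append(a, 1) → a:[0, 2], d:[1]  free=[FFF............]

blocks(a) = [0, 2]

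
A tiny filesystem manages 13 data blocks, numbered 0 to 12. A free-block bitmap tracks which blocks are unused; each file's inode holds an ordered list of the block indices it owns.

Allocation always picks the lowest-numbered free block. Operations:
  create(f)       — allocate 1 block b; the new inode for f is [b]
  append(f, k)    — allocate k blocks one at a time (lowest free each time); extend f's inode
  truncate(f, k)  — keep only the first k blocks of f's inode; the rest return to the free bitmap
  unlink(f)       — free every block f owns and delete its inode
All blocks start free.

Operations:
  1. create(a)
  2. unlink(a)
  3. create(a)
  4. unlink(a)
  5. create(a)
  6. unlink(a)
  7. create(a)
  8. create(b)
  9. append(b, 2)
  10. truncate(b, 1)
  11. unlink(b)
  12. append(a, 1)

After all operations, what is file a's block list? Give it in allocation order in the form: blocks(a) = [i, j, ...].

blocks(a) = [0, 1]

[1] create(a) — a=0 (map F............)
[2] unlink(a) —  (map .............)
[3] create(a) — a=0 (map F............)
[4] unlink(a) —  (map .............)
[5] create(a) — a=0 (map F............)
[6] unlink(a) —  (map .............)
[7] create(a) — a=0 (map F............)
[8] create(b) — a=0 b=1 (map FF...........)
[9] append(b, 2) — a=0 b=1,2,3 (map FFFF.........)
[10] truncate(b, 1) — a=0 b=1 (map FF...........)
[11] unlink(b) — a=0 (map F............)
[12] append(a, 1) — a=0,1 (map FF...........)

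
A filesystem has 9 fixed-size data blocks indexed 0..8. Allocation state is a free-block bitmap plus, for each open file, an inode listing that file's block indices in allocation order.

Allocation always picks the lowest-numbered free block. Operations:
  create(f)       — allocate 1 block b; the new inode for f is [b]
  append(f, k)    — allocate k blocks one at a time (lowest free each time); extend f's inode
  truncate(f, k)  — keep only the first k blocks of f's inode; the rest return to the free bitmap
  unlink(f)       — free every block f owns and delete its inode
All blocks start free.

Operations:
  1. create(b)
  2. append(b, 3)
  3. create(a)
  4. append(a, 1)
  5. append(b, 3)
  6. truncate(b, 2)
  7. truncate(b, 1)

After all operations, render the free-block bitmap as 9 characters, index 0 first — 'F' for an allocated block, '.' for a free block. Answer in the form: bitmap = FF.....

bitmap = F...FF...

create(b): bitmap=F........ | b=[0]
append(b, 3): bitmap=FFFF..... | b=[0, 1, 2, 3]
create(a): bitmap=FFFFF.... | a=[4] b=[0, 1, 2, 3]
append(a, 1): bitmap=FFFFFF... | a=[4, 5] b=[0, 1, 2, 3]
append(b, 3): bitmap=FFFFFFFFF | a=[4, 5] b=[0, 1, 2, 3, 6, 7, 8]
truncate(b, 2): bitmap=FF..FF... | a=[4, 5] b=[0, 1]
truncate(b, 1): bitmap=F...FF... | a=[4, 5] b=[0]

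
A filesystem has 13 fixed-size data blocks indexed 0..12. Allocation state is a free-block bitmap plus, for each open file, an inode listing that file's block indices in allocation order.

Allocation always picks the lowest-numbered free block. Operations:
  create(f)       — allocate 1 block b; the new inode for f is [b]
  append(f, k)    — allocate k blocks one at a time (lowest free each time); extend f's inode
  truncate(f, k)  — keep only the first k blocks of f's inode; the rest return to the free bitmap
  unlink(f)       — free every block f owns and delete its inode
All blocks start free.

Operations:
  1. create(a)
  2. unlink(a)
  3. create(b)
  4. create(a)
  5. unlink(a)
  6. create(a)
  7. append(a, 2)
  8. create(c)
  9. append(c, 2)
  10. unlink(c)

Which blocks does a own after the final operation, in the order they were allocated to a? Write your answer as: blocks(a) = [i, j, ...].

after create(a) → a:[0]  free=[F............]
after unlink(a) →   free=[.............]
after create(b) → b:[0]  free=[F............]
after create(a) → a:[1], b:[0]  free=[FF...........]
after unlink(a) → b:[0]  free=[F............]
after create(a) → a:[1], b:[0]  free=[FF...........]
after append(a, 2) → a:[1, 2, 3], b:[0]  free=[FFFF.........]
after create(c) → a:[1, 2, 3], b:[0], c:[4]  free=[FFFFF........]
after append(c, 2) → a:[1, 2, 3], b:[0], c:[4, 5, 6]  free=[FFFFFFF......]
after unlink(c) → a:[1, 2, 3], b:[0]  free=[FFFF.........]

blocks(a) = [1, 2, 3]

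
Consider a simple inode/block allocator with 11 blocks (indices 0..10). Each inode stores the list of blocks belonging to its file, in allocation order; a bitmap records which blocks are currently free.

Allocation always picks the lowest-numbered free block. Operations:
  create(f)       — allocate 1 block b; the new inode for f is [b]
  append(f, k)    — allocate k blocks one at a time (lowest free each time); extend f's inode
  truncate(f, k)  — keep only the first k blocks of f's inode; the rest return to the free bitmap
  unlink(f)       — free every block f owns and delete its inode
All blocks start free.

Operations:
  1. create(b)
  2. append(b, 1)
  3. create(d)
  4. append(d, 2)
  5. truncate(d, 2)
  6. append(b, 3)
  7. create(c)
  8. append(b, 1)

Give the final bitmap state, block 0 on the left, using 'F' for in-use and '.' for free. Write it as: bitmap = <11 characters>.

bitmap = FFFFFFFFF..

after create(b) → b:[0]  free=[F..........]
after append(b, 1) → b:[0, 1]  free=[FF.........]
after create(d) → b:[0, 1], d:[2]  free=[FFF........]
after append(d, 2) → b:[0, 1], d:[2, 3, 4]  free=[FFFFF......]
after truncate(d, 2) → b:[0, 1], d:[2, 3]  free=[FFFF.......]
after append(b, 3) → b:[0, 1, 4, 5, 6], d:[2, 3]  free=[FFFFFFF....]
after create(c) → b:[0, 1, 4, 5, 6], c:[7], d:[2, 3]  free=[FFFFFFFF...]
after append(b, 1) → b:[0, 1, 4, 5, 6, 8], c:[7], d:[2, 3]  free=[FFFFFFFFF..]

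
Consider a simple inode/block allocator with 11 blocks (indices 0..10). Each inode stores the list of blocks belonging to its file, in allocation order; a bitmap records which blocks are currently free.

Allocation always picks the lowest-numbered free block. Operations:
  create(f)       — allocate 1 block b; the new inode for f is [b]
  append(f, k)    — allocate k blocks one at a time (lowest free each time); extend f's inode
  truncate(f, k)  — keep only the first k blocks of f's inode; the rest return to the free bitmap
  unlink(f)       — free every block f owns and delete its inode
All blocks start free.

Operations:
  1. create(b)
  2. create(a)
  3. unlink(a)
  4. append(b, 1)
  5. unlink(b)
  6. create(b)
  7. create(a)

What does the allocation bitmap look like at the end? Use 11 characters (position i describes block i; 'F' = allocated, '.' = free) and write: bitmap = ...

after create(b) → b:[0]  free=[F..........]
after create(a) → a:[1], b:[0]  free=[FF.........]
after unlink(a) → b:[0]  free=[F..........]
after append(b, 1) → b:[0, 1]  free=[FF.........]
after unlink(b) →   free=[...........]
after create(b) → b:[0]  free=[F..........]
after create(a) → a:[1], b:[0]  free=[FF.........]

bitmap = FF.........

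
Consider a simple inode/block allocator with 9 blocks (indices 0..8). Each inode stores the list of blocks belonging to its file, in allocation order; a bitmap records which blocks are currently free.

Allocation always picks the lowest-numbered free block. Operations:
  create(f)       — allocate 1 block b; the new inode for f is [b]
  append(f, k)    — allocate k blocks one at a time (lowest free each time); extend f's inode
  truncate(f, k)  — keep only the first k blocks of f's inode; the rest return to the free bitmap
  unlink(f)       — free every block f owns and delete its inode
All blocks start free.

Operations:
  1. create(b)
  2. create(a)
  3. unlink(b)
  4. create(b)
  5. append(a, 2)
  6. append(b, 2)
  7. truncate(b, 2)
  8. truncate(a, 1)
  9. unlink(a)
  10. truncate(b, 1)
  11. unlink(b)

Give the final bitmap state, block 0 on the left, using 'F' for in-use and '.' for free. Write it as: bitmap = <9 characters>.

bitmap = .........

create(b): bitmap=F........ | b=[0]
create(a): bitmap=FF....... | a=[1] b=[0]
unlink(b): bitmap=.F....... | a=[1]
create(b): bitmap=FF....... | a=[1] b=[0]
append(a, 2): bitmap=FFFF..... | a=[1, 2, 3] b=[0]
append(b, 2): bitmap=FFFFFF... | a=[1, 2, 3] b=[0, 4, 5]
truncate(b, 2): bitmap=FFFFF.... | a=[1, 2, 3] b=[0, 4]
truncate(a, 1): bitmap=FF..F.... | a=[1] b=[0, 4]
unlink(a): bitmap=F...F.... | b=[0, 4]
truncate(b, 1): bitmap=F........ | b=[0]
unlink(b): bitmap=......... | 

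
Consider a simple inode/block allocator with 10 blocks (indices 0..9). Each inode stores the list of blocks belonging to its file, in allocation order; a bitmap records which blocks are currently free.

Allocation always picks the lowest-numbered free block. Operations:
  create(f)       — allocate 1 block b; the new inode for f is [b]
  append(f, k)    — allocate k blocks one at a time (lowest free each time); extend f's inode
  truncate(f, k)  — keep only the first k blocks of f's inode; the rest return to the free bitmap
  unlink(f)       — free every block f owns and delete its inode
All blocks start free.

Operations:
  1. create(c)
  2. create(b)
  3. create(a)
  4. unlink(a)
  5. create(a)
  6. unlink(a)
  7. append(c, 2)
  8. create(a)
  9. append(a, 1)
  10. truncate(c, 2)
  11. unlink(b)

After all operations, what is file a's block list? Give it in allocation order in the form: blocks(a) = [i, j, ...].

blocks(a) = [4, 5]

  1. create(c)  ⇒  F.........  {c→[0]}
  2. create(b)  ⇒  FF........  {b→[1]; c→[0]}
  3. create(a)  ⇒  FFF.......  {a→[2]; b→[1]; c→[0]}
  4. unlink(a)  ⇒  FF........  {b→[1]; c→[0]}
  5. create(a)  ⇒  FFF.......  {a→[2]; b→[1]; c→[0]}
  6. unlink(a)  ⇒  FF........  {b→[1]; c→[0]}
  7. append(c, 2)  ⇒  FFFF......  {b→[1]; c→[0, 2, 3]}
  8. create(a)  ⇒  FFFFF.....  {a→[4]; b→[1]; c→[0, 2, 3]}
  9. append(a, 1)  ⇒  FFFFFF....  {a→[4, 5]; b→[1]; c→[0, 2, 3]}
  10. truncate(c, 2)  ⇒  FFF.FF....  {a→[4, 5]; b→[1]; c→[0, 2]}
  11. unlink(b)  ⇒  F.F.FF....  {a→[4, 5]; c→[0, 2]}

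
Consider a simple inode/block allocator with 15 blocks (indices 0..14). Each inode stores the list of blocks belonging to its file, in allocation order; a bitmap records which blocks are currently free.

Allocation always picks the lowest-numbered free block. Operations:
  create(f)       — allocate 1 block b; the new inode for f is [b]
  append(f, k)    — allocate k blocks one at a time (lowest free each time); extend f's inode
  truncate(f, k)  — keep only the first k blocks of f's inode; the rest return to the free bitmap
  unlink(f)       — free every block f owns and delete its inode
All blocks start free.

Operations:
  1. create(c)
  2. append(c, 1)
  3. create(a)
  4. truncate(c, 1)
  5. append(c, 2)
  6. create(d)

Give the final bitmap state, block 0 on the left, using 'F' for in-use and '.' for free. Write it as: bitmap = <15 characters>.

[1] create(c) — c=0 (map F..............)
[2] append(c, 1) — c=0,1 (map FF.............)
[3] create(a) — a=2 c=0,1 (map FFF............)
[4] truncate(c, 1) — a=2 c=0 (map F.F............)
[5] append(c, 2) — a=2 c=0,1,3 (map FFFF...........)
[6] create(d) — a=2 c=0,1,3 d=4 (map FFFFF..........)

bitmap = FFFFF..........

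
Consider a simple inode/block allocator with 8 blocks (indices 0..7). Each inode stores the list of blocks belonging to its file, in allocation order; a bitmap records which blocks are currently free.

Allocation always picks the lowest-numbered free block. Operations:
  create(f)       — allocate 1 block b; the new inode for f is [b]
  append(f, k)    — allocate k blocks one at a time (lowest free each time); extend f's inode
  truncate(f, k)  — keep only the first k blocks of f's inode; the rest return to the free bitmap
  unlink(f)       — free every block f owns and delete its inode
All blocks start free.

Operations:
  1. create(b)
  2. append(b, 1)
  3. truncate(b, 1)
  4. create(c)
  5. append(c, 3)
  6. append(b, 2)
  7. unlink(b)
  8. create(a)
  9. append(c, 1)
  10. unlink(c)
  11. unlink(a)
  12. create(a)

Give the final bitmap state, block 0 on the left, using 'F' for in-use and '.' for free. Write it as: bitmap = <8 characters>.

[1] create(b) — b=0 (map F.......)
[2] append(b, 1) — b=0,1 (map FF......)
[3] truncate(b, 1) — b=0 (map F.......)
[4] create(c) — b=0 c=1 (map FF......)
[5] append(c, 3) — b=0 c=1,2,3,4 (map FFFFF...)
[6] append(b, 2) — b=0,5,6 c=1,2,3,4 (map FFFFFFF.)
[7] unlink(b) — c=1,2,3,4 (map .FFFF...)
[8] create(a) — a=0 c=1,2,3,4 (map FFFFF...)
[9] append(c, 1) — a=0 c=1,2,3,4,5 (map FFFFFF..)
[10] unlink(c) — a=0 (map F.......)
[11] unlink(a) —  (map ........)
[12] create(a) — a=0 (map F.......)

bitmap = F.......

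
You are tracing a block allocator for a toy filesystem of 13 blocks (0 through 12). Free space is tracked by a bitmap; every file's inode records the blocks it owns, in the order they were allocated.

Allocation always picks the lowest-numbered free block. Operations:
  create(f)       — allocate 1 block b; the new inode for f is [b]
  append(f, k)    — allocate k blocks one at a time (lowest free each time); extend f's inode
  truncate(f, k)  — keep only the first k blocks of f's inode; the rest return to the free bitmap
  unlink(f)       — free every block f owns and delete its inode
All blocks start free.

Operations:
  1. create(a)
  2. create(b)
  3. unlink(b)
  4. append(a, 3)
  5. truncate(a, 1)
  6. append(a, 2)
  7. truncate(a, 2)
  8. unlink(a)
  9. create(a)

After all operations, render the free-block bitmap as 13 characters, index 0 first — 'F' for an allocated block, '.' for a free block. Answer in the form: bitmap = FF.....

bitmap = F............

after create(a) → a:[0]  free=[F............]
after create(b) → a:[0], b:[1]  free=[FF...........]
after unlink(b) → a:[0]  free=[F............]
after append(a, 3) → a:[0, 1, 2, 3]  free=[FFFF.........]
after truncate(a, 1) → a:[0]  free=[F............]
after append(a, 2) → a:[0, 1, 2]  free=[FFF..........]
after truncate(a, 2) → a:[0, 1]  free=[FF...........]
after unlink(a) →   free=[.............]
after create(a) → a:[0]  free=[F............]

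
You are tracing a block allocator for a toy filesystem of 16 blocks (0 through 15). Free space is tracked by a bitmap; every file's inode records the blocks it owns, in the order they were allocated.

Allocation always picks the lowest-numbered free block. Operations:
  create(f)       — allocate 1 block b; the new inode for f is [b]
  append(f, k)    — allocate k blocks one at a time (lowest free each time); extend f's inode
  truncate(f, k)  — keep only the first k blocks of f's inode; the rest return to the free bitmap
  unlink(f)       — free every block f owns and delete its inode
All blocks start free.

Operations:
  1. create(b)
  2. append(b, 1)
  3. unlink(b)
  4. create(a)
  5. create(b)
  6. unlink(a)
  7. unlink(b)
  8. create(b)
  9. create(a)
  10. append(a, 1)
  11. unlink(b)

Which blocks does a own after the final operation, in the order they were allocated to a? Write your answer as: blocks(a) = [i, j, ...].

  1. create(b)  ⇒  F...............  {b→[0]}
  2. append(b, 1)  ⇒  FF..............  {b→[0, 1]}
  3. unlink(b)  ⇒  ................  {}
  4. create(a)  ⇒  F...............  {a→[0]}
  5. create(b)  ⇒  FF..............  {a→[0]; b→[1]}
  6. unlink(a)  ⇒  .F..............  {b→[1]}
  7. unlink(b)  ⇒  ................  {}
  8. create(b)  ⇒  F...............  {b→[0]}
  9. create(a)  ⇒  FF..............  {a→[1]; b→[0]}
  10. append(a, 1)  ⇒  FFF.............  {a→[1, 2]; b→[0]}
  11. unlink(b)  ⇒  .FF.............  {a→[1, 2]}

blocks(a) = [1, 2]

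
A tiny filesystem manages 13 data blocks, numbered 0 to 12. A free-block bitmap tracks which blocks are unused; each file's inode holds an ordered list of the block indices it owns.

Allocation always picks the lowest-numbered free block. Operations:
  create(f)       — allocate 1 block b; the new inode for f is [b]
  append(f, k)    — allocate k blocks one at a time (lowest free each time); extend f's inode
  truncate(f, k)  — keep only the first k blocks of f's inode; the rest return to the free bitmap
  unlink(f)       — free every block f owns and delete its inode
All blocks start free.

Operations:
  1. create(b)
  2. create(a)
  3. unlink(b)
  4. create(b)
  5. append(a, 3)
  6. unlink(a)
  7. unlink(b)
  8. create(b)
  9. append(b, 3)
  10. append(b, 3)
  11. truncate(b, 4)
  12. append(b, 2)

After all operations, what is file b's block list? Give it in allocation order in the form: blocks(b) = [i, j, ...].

create(b): bitmap=F............ | b=[0]
create(a): bitmap=FF........... | a=[1] b=[0]
unlink(b): bitmap=.F........... | a=[1]
create(b): bitmap=FF........... | a=[1] b=[0]
append(a, 3): bitmap=FFFFF........ | a=[1, 2, 3, 4] b=[0]
unlink(a): bitmap=F............ | b=[0]
unlink(b): bitmap=............. | 
create(b): bitmap=F............ | b=[0]
append(b, 3): bitmap=FFFF......... | b=[0, 1, 2, 3]
append(b, 3): bitmap=FFFFFFF...... | b=[0, 1, 2, 3, 4, 5, 6]
truncate(b, 4): bitmap=FFFF......... | b=[0, 1, 2, 3]
append(b, 2): bitmap=FFFFFF....... | b=[0, 1, 2, 3, 4, 5]

blocks(b) = [0, 1, 2, 3, 4, 5]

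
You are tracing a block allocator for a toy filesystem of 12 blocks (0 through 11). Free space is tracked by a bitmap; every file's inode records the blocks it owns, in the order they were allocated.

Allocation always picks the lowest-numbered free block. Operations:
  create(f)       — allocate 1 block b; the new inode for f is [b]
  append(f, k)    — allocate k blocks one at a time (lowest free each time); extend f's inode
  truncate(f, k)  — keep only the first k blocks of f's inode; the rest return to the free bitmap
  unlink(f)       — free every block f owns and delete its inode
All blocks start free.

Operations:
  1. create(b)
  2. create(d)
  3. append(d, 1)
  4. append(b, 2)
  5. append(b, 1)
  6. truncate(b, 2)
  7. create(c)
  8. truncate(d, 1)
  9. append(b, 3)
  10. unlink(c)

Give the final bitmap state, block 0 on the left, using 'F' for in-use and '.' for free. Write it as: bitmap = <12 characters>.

bitmap = FFFF.FF.....

[1] create(b) — b=0 (map F...........)
[2] create(d) — b=0 d=1 (map FF..........)
[3] append(d, 1) — b=0 d=1,2 (map FFF.........)
[4] append(b, 2) — b=0,3,4 d=1,2 (map FFFFF.......)
[5] append(b, 1) — b=0,3,4,5 d=1,2 (map FFFFFF......)
[6] truncate(b, 2) — b=0,3 d=1,2 (map FFFF........)
[7] create(c) — b=0,3 c=4 d=1,2 (map FFFFF.......)
[8] truncate(d, 1) — b=0,3 c=4 d=1 (map FF.FF.......)
[9] append(b, 3) — b=0,3,2,5,6 c=4 d=1 (map FFFFFFF.....)
[10] unlink(c) — b=0,3,2,5,6 d=1 (map FFFF.FF.....)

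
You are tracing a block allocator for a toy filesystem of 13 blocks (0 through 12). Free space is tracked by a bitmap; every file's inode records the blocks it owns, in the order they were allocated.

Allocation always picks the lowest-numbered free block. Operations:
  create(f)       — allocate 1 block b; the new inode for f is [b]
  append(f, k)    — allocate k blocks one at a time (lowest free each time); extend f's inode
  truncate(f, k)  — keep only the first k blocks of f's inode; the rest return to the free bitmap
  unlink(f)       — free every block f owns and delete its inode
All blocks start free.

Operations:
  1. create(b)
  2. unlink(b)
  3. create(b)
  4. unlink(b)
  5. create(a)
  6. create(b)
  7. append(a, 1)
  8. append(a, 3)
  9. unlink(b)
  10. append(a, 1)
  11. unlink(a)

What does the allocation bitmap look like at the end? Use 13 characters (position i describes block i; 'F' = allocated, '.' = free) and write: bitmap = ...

  1. create(b)  ⇒  F............  {b→[0]}
  2. unlink(b)  ⇒  .............  {}
  3. create(b)  ⇒  F............  {b→[0]}
  4. unlink(b)  ⇒  .............  {}
  5. create(a)  ⇒  F............  {a→[0]}
  6. create(b)  ⇒  FF...........  {a→[0]; b→[1]}
  7. append(a, 1)  ⇒  FFF..........  {a→[0, 2]; b→[1]}
  8. append(a, 3)  ⇒  FFFFFF.......  {a→[0, 2, 3, 4, 5]; b→[1]}
  9. unlink(b)  ⇒  F.FFFF.......  {a→[0, 2, 3, 4, 5]}
  10. append(a, 1)  ⇒  FFFFFF.......  {a→[0, 2, 3, 4, 5, 1]}
  11. unlink(a)  ⇒  .............  {}

bitmap = .............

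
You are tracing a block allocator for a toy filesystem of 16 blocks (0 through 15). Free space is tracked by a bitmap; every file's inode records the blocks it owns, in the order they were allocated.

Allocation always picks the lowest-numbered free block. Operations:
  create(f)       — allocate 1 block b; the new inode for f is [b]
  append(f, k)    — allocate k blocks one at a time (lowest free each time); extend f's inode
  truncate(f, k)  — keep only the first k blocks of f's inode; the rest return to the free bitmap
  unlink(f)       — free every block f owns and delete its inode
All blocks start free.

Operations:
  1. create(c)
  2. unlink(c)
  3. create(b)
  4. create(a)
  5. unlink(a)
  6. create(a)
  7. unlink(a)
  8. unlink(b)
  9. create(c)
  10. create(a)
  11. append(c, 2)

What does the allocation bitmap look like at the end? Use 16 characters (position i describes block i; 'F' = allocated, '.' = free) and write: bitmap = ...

  1. create(c)  ⇒  F...............  {c→[0]}
  2. unlink(c)  ⇒  ................  {}
  3. create(b)  ⇒  F...............  {b→[0]}
  4. create(a)  ⇒  FF..............  {a→[1]; b→[0]}
  5. unlink(a)  ⇒  F...............  {b→[0]}
  6. create(a)  ⇒  FF..............  {a→[1]; b→[0]}
  7. unlink(a)  ⇒  F...............  {b→[0]}
  8. unlink(b)  ⇒  ................  {}
  9. create(c)  ⇒  F...............  {c→[0]}
  10. create(a)  ⇒  FF..............  {a→[1]; c→[0]}
  11. append(c, 2)  ⇒  FFFF............  {a→[1]; c→[0, 2, 3]}

bitmap = FFFF............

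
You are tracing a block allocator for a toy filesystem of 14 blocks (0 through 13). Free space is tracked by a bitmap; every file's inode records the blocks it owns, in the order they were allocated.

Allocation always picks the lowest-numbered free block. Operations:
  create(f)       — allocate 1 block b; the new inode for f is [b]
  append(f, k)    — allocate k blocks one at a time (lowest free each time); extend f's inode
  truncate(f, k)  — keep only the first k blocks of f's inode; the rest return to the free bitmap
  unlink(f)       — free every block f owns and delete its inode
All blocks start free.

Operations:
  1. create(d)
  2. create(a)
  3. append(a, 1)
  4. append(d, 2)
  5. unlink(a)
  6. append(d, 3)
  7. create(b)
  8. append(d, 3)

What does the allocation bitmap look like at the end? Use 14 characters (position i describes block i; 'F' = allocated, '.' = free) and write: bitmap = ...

bitmap = FFFFFFFFFF....

after create(d) → d:[0]  free=[F.............]
after create(a) → a:[1], d:[0]  free=[FF............]
after append(a, 1) → a:[1, 2], d:[0]  free=[FFF...........]
after append(d, 2) → a:[1, 2], d:[0, 3, 4]  free=[FFFFF.........]
after unlink(a) → d:[0, 3, 4]  free=[F..FF.........]
after append(d, 3) → d:[0, 3, 4, 1, 2, 5]  free=[FFFFFF........]
after create(b) → b:[6], d:[0, 3, 4, 1, 2, 5]  free=[FFFFFFF.......]
after append(d, 3) → b:[6], d:[0, 3, 4, 1, 2, 5, 7, 8, 9]  free=[FFFFFFFFFF....]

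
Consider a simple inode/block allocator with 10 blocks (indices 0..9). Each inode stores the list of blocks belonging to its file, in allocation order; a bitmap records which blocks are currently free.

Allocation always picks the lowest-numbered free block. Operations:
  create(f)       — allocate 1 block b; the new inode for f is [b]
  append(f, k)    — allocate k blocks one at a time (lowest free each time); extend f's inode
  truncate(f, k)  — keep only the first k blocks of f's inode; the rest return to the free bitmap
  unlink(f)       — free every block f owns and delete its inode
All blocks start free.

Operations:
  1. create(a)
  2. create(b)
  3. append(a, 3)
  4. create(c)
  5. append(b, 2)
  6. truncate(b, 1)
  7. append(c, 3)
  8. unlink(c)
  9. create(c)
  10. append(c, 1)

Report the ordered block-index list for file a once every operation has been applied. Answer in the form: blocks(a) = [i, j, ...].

create(a): bitmap=F......... | a=[0]
create(b): bitmap=FF........ | a=[0] b=[1]
append(a, 3): bitmap=FFFFF..... | a=[0, 2, 3, 4] b=[1]
create(c): bitmap=FFFFFF.... | a=[0, 2, 3, 4] b=[1] c=[5]
append(b, 2): bitmap=FFFFFFFF.. | a=[0, 2, 3, 4] b=[1, 6, 7] c=[5]
truncate(b, 1): bitmap=FFFFFF.... | a=[0, 2, 3, 4] b=[1] c=[5]
append(c, 3): bitmap=FFFFFFFFF. | a=[0, 2, 3, 4] b=[1] c=[5, 6, 7, 8]
unlink(c): bitmap=FFFFF..... | a=[0, 2, 3, 4] b=[1]
create(c): bitmap=FFFFFF.... | a=[0, 2, 3, 4] b=[1] c=[5]
append(c, 1): bitmap=FFFFFFF... | a=[0, 2, 3, 4] b=[1] c=[5, 6]

blocks(a) = [0, 2, 3, 4]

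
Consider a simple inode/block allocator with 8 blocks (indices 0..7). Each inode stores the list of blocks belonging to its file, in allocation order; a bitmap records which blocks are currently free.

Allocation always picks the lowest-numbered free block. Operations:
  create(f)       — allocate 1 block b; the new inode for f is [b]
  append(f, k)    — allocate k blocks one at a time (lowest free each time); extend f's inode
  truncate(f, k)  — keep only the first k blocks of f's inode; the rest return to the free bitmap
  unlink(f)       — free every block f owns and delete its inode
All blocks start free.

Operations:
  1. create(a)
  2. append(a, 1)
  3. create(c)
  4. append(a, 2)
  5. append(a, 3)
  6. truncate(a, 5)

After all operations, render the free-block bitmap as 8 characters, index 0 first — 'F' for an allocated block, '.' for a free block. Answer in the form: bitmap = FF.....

create(a): bitmap=F....... | a=[0]
append(a, 1): bitmap=FF...... | a=[0, 1]
create(c): bitmap=FFF..... | a=[0, 1] c=[2]
append(a, 2): bitmap=FFFFF... | a=[0, 1, 3, 4] c=[2]
append(a, 3): bitmap=FFFFFFFF | a=[0, 1, 3, 4, 5, 6, 7] c=[2]
truncate(a, 5): bitmap=FFFFFF.. | a=[0, 1, 3, 4, 5] c=[2]

bitmap = FFFFFF..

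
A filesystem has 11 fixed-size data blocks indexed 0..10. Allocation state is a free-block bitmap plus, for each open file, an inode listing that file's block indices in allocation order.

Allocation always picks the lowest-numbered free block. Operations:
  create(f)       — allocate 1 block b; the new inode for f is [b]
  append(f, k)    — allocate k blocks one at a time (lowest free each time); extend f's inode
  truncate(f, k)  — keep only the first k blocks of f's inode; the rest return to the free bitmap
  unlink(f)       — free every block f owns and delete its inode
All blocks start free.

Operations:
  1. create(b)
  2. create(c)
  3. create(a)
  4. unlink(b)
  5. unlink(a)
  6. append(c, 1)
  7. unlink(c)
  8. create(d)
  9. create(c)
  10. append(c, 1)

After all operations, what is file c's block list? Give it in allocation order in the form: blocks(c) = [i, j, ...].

blocks(c) = [1, 2]

  1. create(b)  ⇒  F..........  {b→[0]}
  2. create(c)  ⇒  FF.........  {b→[0]; c→[1]}
  3. create(a)  ⇒  FFF........  {a→[2]; b→[0]; c→[1]}
  4. unlink(b)  ⇒  .FF........  {a→[2]; c→[1]}
  5. unlink(a)  ⇒  .F.........  {c→[1]}
  6. append(c, 1)  ⇒  FF.........  {c→[1, 0]}
  7. unlink(c)  ⇒  ...........  {}
  8. create(d)  ⇒  F..........  {d→[0]}
  9. create(c)  ⇒  FF.........  {c→[1]; d→[0]}
  10. append(c, 1)  ⇒  FFF........  {c→[1, 2]; d→[0]}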